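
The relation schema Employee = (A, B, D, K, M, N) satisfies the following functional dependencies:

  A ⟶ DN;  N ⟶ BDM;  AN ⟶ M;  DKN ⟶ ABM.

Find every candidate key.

Attribute K never appears on the right-hand side of any dependency, so K must belong to every candidate key.
{K}⁺ = {K}, which is not all of the schema, so we must add further attributes.
{A, K}⁺: A→DN adds D, N; N→BDM adds B, M → {A, B, D, K, M, N}. Minimal: {K}⁺ = {K}; {A}⁺ = {A, B, D, M, N} — none reach the full schema.
{K, N}⁺: N→BDM adds B, D, M; DKN→ABM adds A → {A, B, D, K, M, N}. Minimal: {N}⁺ = {B, D, M, N}; {K}⁺ = {K} — none reach the full schema.

{A, K}, {K, N}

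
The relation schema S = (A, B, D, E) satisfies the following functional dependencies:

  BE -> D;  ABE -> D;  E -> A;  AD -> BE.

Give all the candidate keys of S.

AD, BE, DE

{A, D}⁺: AD→BE adds B, E → {A, B, D, E}. Minimal: {D}⁺ = {D}; {A}⁺ = {A} — none reach the full schema.
{B, E}⁺: BE→D adds D; E→A adds A → {A, B, D, E}. Minimal: {E}⁺ = {A, E}; {B}⁺ = {B} — none reach the full schema.
{D, E}⁺: E→A adds A; AD→BE adds B → {A, B, D, E}. Minimal: {E}⁺ = {A, E}; {D}⁺ = {D} — none reach the full schema.
Any other superkey contains one of these as a subset, so there are no further candidate keys.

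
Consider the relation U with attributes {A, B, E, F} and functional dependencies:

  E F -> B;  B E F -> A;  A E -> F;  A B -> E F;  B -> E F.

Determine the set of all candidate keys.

{B}; {A, E}; {E, F}

{B}⁺: B→EF adds E, F; BEF→A adds A → {A, B, E, F}.
{A, E}⁺: AE→F adds F; EF→B adds B → {A, B, E, F}. Minimal: {E}⁺ = {E}; {A}⁺ = {A} — none reach the full schema.
{E, F}⁺: EF→B adds B; BEF→A adds A → {A, B, E, F}. Minimal: {F}⁺ = {F}; {E}⁺ = {E} — none reach the full schema.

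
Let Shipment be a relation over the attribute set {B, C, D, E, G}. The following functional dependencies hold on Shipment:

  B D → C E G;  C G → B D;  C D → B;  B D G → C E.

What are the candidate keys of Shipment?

{B, D}⁺: BD→CEG adds C, E, G → {B, C, D, E, G}.
{C, D}⁺: CD→B adds B; BD→CEG adds E, G → {B, C, D, E, G}.
{C, G}⁺: CG→BD adds B, D; BDG→CE adds E → {B, C, D, E, G}.

(B, D), (C, D), (C, G)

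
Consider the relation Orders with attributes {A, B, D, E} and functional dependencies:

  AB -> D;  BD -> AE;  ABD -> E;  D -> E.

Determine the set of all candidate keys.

Attribute B never appears on the right-hand side of any dependency, so B must belong to every candidate key.
{B}⁺ = {B}, which is not all of the schema, so we must add further attributes.
{A, B}⁺: AB→D adds D; BD→AE adds E → {A, B, D, E}. Minimal: {B}⁺ = {B}; {A}⁺ = {A} — none reach the full schema.
{B, D}⁺: BD→AE adds A, E → {A, B, D, E}. Minimal: {D}⁺ = {D, E}; {B}⁺ = {B} — none reach the full schema.

(A, B), (B, D)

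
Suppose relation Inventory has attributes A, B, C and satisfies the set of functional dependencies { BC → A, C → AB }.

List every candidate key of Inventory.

{C}

Attribute C never appears on the right-hand side of any dependency, so C must belong to every candidate key.
{C}⁺ = {A, B, C}, which is all of the schema, so {C} is the only candidate key.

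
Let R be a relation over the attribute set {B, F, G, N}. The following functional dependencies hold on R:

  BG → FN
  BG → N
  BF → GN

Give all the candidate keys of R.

Attribute B never appears on the right-hand side of any dependency, so B must belong to every candidate key.
{B}⁺ = {B}, which is not all of the schema, so we must add further attributes.
{B, F}⁺: BF→GN adds G, N → {B, F, G, N}. Minimal: {F}⁺ = {F}; {B}⁺ = {B} — none reach the full schema.
{B, G}⁺: BG→FN adds F, N → {B, F, G, N}. Minimal: {G}⁺ = {G}; {B}⁺ = {B} — none reach the full schema.
Any other superkey contains one of these as a subset, so there are no further candidate keys.

{B, F}, {B, G}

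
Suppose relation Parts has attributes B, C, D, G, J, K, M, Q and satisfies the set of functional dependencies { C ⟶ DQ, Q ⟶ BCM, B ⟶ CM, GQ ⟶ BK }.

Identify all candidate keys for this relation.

Attributes G, J never appear on any right-hand side, so every candidate key must contain {G, J}.
{G, J}⁺ = {G, J}, which is not all of the schema, so we must add further attributes.
{B, G, J}⁺: B→CM adds C, M; C→DQ adds D, Q; GQ→BK adds K → {B, C, D, G, J, K, M, Q}. Minimal: {G, J}⁺ = {G, J}; {B, J}⁺ = {B, C, D, J, M, Q}; {B, G}⁺ = {B, C, D, G, K, M, Q} — none reach the full schema.
{C, G, J}⁺: C→DQ adds D, Q; Q→BCM adds B, M; GQ→BK adds K → {B, C, D, G, J, K, M, Q}. Minimal: {G, J}⁺ = {G, J}; {C, J}⁺ = {B, C, D, J, M, Q}; {C, G}⁺ = {B, C, D, G, K, M, Q} — none reach the full schema.
{G, J, Q}⁺: Q→BCM adds B, C, M; GQ→BK adds K; C→DQ adds D → {B, C, D, G, J, K, M, Q}. Minimal: {J, Q}⁺ = {B, C, D, J, M, Q}; {G, Q}⁺ = {B, C, D, G, K, M, Q}; {G, J}⁺ = {G, J} — none reach the full schema.

{B, G, J}, {C, G, J}, {G, J, Q}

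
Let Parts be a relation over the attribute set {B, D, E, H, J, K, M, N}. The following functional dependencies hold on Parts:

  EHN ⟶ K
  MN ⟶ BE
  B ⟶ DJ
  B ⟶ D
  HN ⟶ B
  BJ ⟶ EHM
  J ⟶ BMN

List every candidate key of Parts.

{B}⁺: B→DJ adds D, J; BJ→EHM adds E, H, M; J→BMN adds N; EHN→K adds K → {B, D, E, H, J, K, M, N}.
{J}⁺: J→BMN adds B, M, N; MN→BE adds E; B→DJ adds D; BJ→EHM adds H; EHN→K adds K → {B, D, E, H, J, K, M, N}.
{H, N}⁺: HN→B adds B; B→DJ adds D, J; BJ→EHM adds E, M; EHN→K adds K → {B, D, E, H, J, K, M, N}. Minimal: {N}⁺ = {N}; {H}⁺ = {H} — none reach the full schema.
{M, N}⁺: MN→BE adds B, E; B→DJ adds D, J; BJ→EHM adds H; EHN→K adds K → {B, D, E, H, J, K, M, N}. Minimal: {N}⁺ = {N}; {M}⁺ = {M} — none reach the full schema.

{B}, {J}, {H, N}, {M, N}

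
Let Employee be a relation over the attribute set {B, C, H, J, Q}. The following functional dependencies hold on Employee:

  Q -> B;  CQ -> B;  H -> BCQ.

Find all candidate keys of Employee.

{H, J}

Attributes H, J never appear on any right-hand side, so every candidate key must contain {H, J}.
{H, J}⁺ = {B, C, H, J, Q}, which is all of the schema, so {H, J} is the only candidate key.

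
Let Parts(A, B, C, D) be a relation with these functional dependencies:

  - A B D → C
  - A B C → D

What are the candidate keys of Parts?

{A, B, C}⁺: ABC→D adds D → {A, B, C, D}. Minimal: {B, C}⁺ = {B, C}; {A, C}⁺ = {A, C}; {A, B}⁺ = {A, B} — none reach the full schema.
{A, B, D}⁺: ABD→C adds C → {A, B, C, D}. Minimal: {B, D}⁺ = {B, D}; {A, D}⁺ = {A, D}; {A, B}⁺ = {A, B} — none reach the full schema.
Any other superkey contains one of these as a subset, so there are no further candidate keys.

{A, B, C}, {A, B, D}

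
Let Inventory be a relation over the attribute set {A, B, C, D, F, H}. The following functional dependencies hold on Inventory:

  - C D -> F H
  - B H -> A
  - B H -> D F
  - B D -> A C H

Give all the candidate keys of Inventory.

Attribute B never appears on the right-hand side of any dependency, so B must belong to every candidate key.
{B}⁺ = {B}, which is not all of the schema, so we must add further attributes.
{B, D}⁺: BD→ACH adds A, C, H; CD→FH adds F → {A, B, C, D, F, H}. Minimal: {D}⁺ = {D}; {B}⁺ = {B} — none reach the full schema.
{B, H}⁺: BH→A adds A; BH→DF adds D, F; BD→ACH adds C → {A, B, C, D, F, H}. Minimal: {H}⁺ = {H}; {B}⁺ = {B} — none reach the full schema.
Any other superkey contains one of these as a subset, so there are no further candidate keys.

(B, D), (B, H)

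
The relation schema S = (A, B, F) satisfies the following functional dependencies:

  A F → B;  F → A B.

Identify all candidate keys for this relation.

(F)

Attribute F never appears on the right-hand side of any dependency, so F must belong to every candidate key.
{F}⁺ = {A, B, F}, which is all of the schema, so {F} is the only candidate key.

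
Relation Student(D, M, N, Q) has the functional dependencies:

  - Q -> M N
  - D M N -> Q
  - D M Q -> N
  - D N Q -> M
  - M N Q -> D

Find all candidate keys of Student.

{Q}, {D, M, N}

{Q}⁺: Q→MN adds M, N; MNQ→D adds D → {D, M, N, Q}.
{D, M, N}⁺: DMN→Q adds Q → {D, M, N, Q}. Minimal: {M, N}⁺ = {M, N}; {D, N}⁺ = {D, N}; {D, M}⁺ = {D, M} — none reach the full schema.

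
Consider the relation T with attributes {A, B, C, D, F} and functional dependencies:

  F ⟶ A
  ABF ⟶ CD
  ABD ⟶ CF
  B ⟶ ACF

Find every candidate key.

{B}⁺: B→ACF adds A, C, F; ABF→CD adds D → {A, B, C, D, F}.

{B}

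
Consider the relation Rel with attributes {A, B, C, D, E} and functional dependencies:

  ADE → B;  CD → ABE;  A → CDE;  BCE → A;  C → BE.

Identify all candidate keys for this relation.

{A}; {C}

{A}⁺: A→CDE adds C, D, E; C→BE adds B → {A, B, C, D, E}.
{C}⁺: C→BE adds B, E; BCE→A adds A; A→CDE adds D → {A, B, C, D, E}.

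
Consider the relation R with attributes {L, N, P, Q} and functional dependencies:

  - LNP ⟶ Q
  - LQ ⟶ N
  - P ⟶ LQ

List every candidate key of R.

Attribute P never appears on the right-hand side of any dependency, so P must belong to every candidate key.
{P}⁺ = {L, N, P, Q}, which is all of the schema, so {P} is the only candidate key.

{P}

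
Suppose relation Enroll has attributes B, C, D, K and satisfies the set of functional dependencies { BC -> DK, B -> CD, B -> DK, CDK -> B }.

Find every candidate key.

{B}⁺: B→CD adds C, D; B→DK adds K → {B, C, D, K}.
{C, D, K}⁺: CDK→B adds B → {B, C, D, K}. Minimal: {D, K}⁺ = {D, K}; {C, K}⁺ = {C, K}; {C, D}⁺ = {C, D} — none reach the full schema.

{B}, {C, D, K}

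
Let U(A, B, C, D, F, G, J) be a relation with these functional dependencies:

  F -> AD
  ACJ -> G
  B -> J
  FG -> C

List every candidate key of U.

{B, C, F}⁺: F→AD adds A, D; B→J adds J; ACJ→G adds G → {A, B, C, D, F, G, J}. Minimal: {C, F}⁺ = {A, C, D, F}; {B, F}⁺ = {A, B, D, F, J}; {B, C}⁺ = {B, C, J} — none reach the full schema.
{B, F, G}⁺: F→AD adds A, D; B→J adds J; FG→C adds C → {A, B, C, D, F, G, J}. Minimal: {F, G}⁺ = {A, C, D, F, G}; {B, G}⁺ = {B, G, J}; {B, F}⁺ = {A, B, D, F, J} — none reach the full schema.

{B, C, F}, {B, F, G}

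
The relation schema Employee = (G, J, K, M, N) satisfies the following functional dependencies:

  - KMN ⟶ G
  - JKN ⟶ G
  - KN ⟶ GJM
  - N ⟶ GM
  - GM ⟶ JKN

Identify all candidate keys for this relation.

(N), (G, M)

{N}⁺: N→GM adds G, M; GM→JKN adds J, K → {G, J, K, M, N}.
{G, M}⁺: GM→JKN adds J, K, N → {G, J, K, M, N}.
Any other superkey contains one of these as a subset, so there are no further candidate keys.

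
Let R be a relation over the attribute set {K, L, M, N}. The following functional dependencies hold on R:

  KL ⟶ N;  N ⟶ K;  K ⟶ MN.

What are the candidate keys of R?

{K, L}, {L, N}

Attribute L never appears on the right-hand side of any dependency, so L must belong to every candidate key.
{L}⁺ = {L}, which is not all of the schema, so we must add further attributes.
{K, L}⁺: KL→N adds N; K→MN adds M → {K, L, M, N}. Minimal: {L}⁺ = {L}; {K}⁺ = {K, M, N} — none reach the full schema.
{L, N}⁺: N→K adds K; K→MN adds M → {K, L, M, N}. Minimal: {N}⁺ = {K, M, N}; {L}⁺ = {L} — none reach the full schema.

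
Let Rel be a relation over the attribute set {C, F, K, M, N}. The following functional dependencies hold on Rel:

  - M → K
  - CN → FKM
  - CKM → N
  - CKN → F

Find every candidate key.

Attribute C never appears on the right-hand side of any dependency, so C must belong to every candidate key.
{C}⁺ = {C}, which is not all of the schema, so we must add further attributes.
{C, M}⁺: M→K adds K; CKM→N adds N; CKN→F adds F → {C, F, K, M, N}. Minimal: {M}⁺ = {K, M}; {C}⁺ = {C} — none reach the full schema.
{C, N}⁺: CN→FKM adds F, K, M → {C, F, K, M, N}. Minimal: {N}⁺ = {N}; {C}⁺ = {C} — none reach the full schema.

CM; CN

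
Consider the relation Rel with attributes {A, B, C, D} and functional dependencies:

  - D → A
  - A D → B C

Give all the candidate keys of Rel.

Attribute D never appears on the right-hand side of any dependency, so D must belong to every candidate key.
{D}⁺ = {A, B, C, D}, which is all of the schema, so {D} is the only candidate key.

D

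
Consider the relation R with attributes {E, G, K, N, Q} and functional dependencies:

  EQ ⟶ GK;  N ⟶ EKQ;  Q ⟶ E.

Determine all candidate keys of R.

{N}

Attribute N never appears on the right-hand side of any dependency, so N must belong to every candidate key.
{N}⁺ = {E, G, K, N, Q}, which is all of the schema, so {N} is the only candidate key.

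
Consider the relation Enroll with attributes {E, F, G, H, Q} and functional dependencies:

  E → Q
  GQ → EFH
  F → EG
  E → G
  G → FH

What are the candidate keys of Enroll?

{E}⁺: E→Q adds Q; E→G adds G; G→FH adds F, H → {E, F, G, H, Q}.
{F}⁺: F→EG adds E, G; G→FH adds H; E→Q adds Q → {E, F, G, H, Q}.
{G}⁺: G→FH adds F, H; F→EG adds E; E→Q adds Q → {E, F, G, H, Q}.

{E}; {F}; {G}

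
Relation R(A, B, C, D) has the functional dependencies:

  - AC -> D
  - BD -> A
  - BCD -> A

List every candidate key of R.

Attributes B, C never appear on any right-hand side, so every candidate key must contain {B, C}.
{B, C}⁺ = {B, C}, which is not all of the schema, so we must add further attributes.
{A, B, C}⁺: AC→D adds D → {A, B, C, D}. Minimal: {B, C}⁺ = {B, C}; {A, C}⁺ = {A, C, D}; {A, B}⁺ = {A, B} — none reach the full schema.
{B, C, D}⁺: BD→A adds A → {A, B, C, D}. Minimal: {C, D}⁺ = {C, D}; {B, D}⁺ = {A, B, D}; {B, C}⁺ = {B, C} — none reach the full schema.

{A, B, C}; {B, C, D}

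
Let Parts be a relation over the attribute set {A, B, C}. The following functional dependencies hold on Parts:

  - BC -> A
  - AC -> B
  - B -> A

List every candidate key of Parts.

Attribute C never appears on the right-hand side of any dependency, so C must belong to every candidate key.
{C}⁺ = {C}, which is not all of the schema, so we must add further attributes.
{A, C}⁺: AC→B adds B → {A, B, C}. Minimal: {C}⁺ = {C}; {A}⁺ = {A} — none reach the full schema.
{B, C}⁺: BC→A adds A → {A, B, C}. Minimal: {C}⁺ = {C}; {B}⁺ = {A, B} — none reach the full schema.
Any other superkey contains one of these as a subset, so there are no further candidate keys.

(A, C), (B, C)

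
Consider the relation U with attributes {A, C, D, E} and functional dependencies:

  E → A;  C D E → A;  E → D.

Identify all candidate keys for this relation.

{C, E}

{C, E}⁺: E→A adds A; E→D adds D → {A, C, D, E}. Minimal: {E}⁺ = {A, D, E}; {C}⁺ = {C} — none reach the full schema.
No other minimal superkey exists.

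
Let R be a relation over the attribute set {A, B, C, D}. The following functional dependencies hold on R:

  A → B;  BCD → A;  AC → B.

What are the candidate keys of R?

{A, C, D}; {B, C, D}

Attributes C, D never appear on any right-hand side, so every candidate key must contain {C, D}.
{C, D}⁺ = {C, D}, which is not all of the schema, so we must add further attributes.
{A, C, D}⁺: A→B adds B → {A, B, C, D}. Minimal: {C, D}⁺ = {C, D}; {A, D}⁺ = {A, B, D}; {A, C}⁺ = {A, B, C} — none reach the full schema.
{B, C, D}⁺: BCD→A adds A → {A, B, C, D}. Minimal: {C, D}⁺ = {C, D}; {B, D}⁺ = {B, D}; {B, C}⁺ = {B, C} — none reach the full schema.
Any other superkey contains one of these as a subset, so there are no further candidate keys.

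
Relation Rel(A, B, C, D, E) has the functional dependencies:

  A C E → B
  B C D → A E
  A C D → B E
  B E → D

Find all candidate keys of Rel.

{A, C, D}; {A, C, E}; {B, C, D}; {B, C, E}

Attribute C never appears on the right-hand side of any dependency, so C must belong to every candidate key.
{C}⁺ = {C}, which is not all of the schema, so we must add further attributes.
{A, C, D}⁺: ACD→BE adds B, E → {A, B, C, D, E}. Minimal: {C, D}⁺ = {C, D}; {A, D}⁺ = {A, D}; {A, C}⁺ = {A, C} — none reach the full schema.
{A, C, E}⁺: ACE→B adds B; BE→D adds D → {A, B, C, D, E}. Minimal: {C, E}⁺ = {C, E}; {A, E}⁺ = {A, E}; {A, C}⁺ = {A, C} — none reach the full schema.
{B, C, D}⁺: BCD→AE adds A, E → {A, B, C, D, E}. Minimal: {C, D}⁺ = {C, D}; {B, D}⁺ = {B, D}; {B, C}⁺ = {B, C} — none reach the full schema.
{B, C, E}⁺: BE→D adds D; BCD→AE adds A → {A, B, C, D, E}. Minimal: {C, E}⁺ = {C, E}; {B, E}⁺ = {B, D, E}; {B, C}⁺ = {B, C} — none reach the full schema.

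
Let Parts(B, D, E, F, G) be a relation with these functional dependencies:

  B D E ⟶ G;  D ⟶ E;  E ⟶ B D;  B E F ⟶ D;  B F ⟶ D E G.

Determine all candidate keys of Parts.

{B, F}⁺: BF→DEG adds D, E, G → {B, D, E, F, G}. Minimal: {F}⁺ = {F}; {B}⁺ = {B} — none reach the full schema.
{D, F}⁺: D→E adds E; E→BD adds B; BF→DEG adds G → {B, D, E, F, G}. Minimal: {F}⁺ = {F}; {D}⁺ = {B, D, E, G} — none reach the full schema.
{E, F}⁺: E→BD adds B, D; BF→DEG adds G → {B, D, E, F, G}. Minimal: {F}⁺ = {F}; {E}⁺ = {B, D, E, G} — none reach the full schema.
Any other superkey contains one of these as a subset, so there are no further candidate keys.

{B, F}; {D, F}; {E, F}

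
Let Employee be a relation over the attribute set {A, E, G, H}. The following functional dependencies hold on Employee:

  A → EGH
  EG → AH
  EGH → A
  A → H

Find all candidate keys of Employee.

{A}⁺: A→EGH adds E, G, H → {A, E, G, H}.
{E, G}⁺: EG→AH adds A, H → {A, E, G, H}. Minimal: {G}⁺ = {G}; {E}⁺ = {E} — none reach the full schema.
Any other superkey contains one of these as a subset, so there are no further candidate keys.

(A), (E, G)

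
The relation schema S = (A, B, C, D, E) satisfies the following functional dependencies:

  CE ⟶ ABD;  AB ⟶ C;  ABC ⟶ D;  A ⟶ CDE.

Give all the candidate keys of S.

{A}⁺: A→CDE adds C, D, E; CE→ABD adds B → {A, B, C, D, E}.
{C, E}⁺: CE→ABD adds A, B, D → {A, B, C, D, E}.

{A}; {C, E}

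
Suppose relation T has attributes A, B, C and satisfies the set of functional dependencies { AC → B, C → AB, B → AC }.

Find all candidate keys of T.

B, C

{B}⁺: B→AC adds A, C → {A, B, C}.
{C}⁺: C→AB adds A, B → {A, B, C}.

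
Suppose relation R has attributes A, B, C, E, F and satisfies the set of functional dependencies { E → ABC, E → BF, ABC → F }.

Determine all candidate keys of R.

{E}

Attribute E never appears on the right-hand side of any dependency, so E must belong to every candidate key.
{E}⁺ = {A, B, C, E, F}, which is all of the schema, so {E} is the only candidate key.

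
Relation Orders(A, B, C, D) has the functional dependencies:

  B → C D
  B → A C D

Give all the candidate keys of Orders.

B

{B}⁺: B→CD adds C, D; B→ACD adds A → {A, B, C, D}.
No other minimal superkey exists.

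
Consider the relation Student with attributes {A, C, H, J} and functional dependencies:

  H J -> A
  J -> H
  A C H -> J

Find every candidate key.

{C, J}⁺: J→H adds H; HJ→A adds A → {A, C, H, J}.
{A, C, H}⁺: ACH→J adds J → {A, C, H, J}.

CJ, ACH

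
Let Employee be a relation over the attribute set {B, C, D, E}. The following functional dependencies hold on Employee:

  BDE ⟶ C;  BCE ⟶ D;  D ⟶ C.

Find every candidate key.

Attributes B, E never appear on any right-hand side, so every candidate key must contain {B, E}.
{B, E}⁺ = {B, E}, which is not all of the schema, so we must add further attributes.
{B, C, E}⁺: BCE→D adds D → {B, C, D, E}.
{B, D, E}⁺: BDE→C adds C → {B, C, D, E}.
Any other superkey contains one of these as a subset, so there are no further candidate keys.

(B, C, E), (B, D, E)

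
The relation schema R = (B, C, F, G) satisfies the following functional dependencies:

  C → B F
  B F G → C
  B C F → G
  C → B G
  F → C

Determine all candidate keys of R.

C, F

{C}⁺: C→BF adds B, F; BCF→G adds G → {B, C, F, G}.
{F}⁺: F→C adds C; C→BF adds B; BCF→G adds G → {B, C, F, G}.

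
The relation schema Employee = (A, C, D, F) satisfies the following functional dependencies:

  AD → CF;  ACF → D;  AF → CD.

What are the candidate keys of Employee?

Attribute A never appears on the right-hand side of any dependency, so A must belong to every candidate key.
{A}⁺ = {A}, which is not all of the schema, so we must add further attributes.
{A, D}⁺: AD→CF adds C, F → {A, C, D, F}.
{A, F}⁺: AF→CD adds C, D → {A, C, D, F}.
Any other superkey contains one of these as a subset, so there are no further candidate keys.

{A, D}, {A, F}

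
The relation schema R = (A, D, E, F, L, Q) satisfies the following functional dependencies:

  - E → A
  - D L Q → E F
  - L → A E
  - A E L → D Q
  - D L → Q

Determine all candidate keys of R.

{L}⁺: L→AE adds A, E; AEL→DQ adds D, Q; DLQ→EF adds F → {A, D, E, F, L, Q}.

L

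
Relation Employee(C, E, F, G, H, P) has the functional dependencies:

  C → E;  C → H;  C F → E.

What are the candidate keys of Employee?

Attributes C, F, G, P never appear on any right-hand side, so every candidate key must contain {C, F, G, P}.
{C, F, G, P}⁺ = {C, E, F, G, H, P}, which is all of the schema, so {C, F, G, P} is the only candidate key.

{C, F, G, P}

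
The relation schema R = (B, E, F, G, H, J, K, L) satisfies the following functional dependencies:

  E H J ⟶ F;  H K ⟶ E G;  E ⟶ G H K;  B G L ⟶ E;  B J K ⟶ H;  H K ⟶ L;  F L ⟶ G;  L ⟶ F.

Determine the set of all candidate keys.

{B, E, J}; {B, J, K}; {B, J, L}

Attributes B, J never appear on any right-hand side, so every candidate key must contain {B, J}.
{B, J}⁺ = {B, J}, which is not all of the schema, so we must add further attributes.
{B, E, J}⁺: E→GHK adds G, H, K; HK→L adds L; L→F adds F → {B, E, F, G, H, J, K, L}. Minimal: {E, J}⁺ = {E, F, G, H, J, K, L}; {B, J}⁺ = {B, J}; {B, E}⁺ = {B, E, F, G, H, K, L} — none reach the full schema.
{B, J, K}⁺: BJK→H adds H; HK→L adds L; L→F adds F; HK→EG adds E, G → {B, E, F, G, H, J, K, L}. Minimal: {J, K}⁺ = {J, K}; {B, K}⁺ = {B, K}; {B, J}⁺ = {B, J} — none reach the full schema.
{B, J, L}⁺: L→F adds F; FL→G adds G; BGL→E adds E; E→GHK adds H, K → {B, E, F, G, H, J, K, L}. Minimal: {J, L}⁺ = {F, G, J, L}; {B, L}⁺ = {B, E, F, G, H, K, L}; {B, J}⁺ = {B, J} — none reach the full schema.
Any other superkey contains one of these as a subset, so there are no further candidate keys.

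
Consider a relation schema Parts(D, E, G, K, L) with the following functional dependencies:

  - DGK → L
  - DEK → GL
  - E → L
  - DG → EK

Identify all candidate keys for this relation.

DG; DEK

Attribute D never appears on the right-hand side of any dependency, so D must belong to every candidate key.
{D}⁺ = {D}, which is not all of the schema, so we must add further attributes.
{D, G}⁺: DG→EK adds E, K; DGK→L adds L → {D, E, G, K, L}. Minimal: {G}⁺ = {G}; {D}⁺ = {D} — none reach the full schema.
{D, E, K}⁺: DEK→GL adds G, L → {D, E, G, K, L}. Minimal: {E, K}⁺ = {E, K, L}; {D, K}⁺ = {D, K}; {D, E}⁺ = {D, E, L} — none reach the full schema.
Any other superkey contains one of these as a subset, so there are no further candidate keys.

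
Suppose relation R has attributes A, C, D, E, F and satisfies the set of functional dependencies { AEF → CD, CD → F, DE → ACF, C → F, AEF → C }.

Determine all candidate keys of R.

Attribute E never appears on the right-hand side of any dependency, so E must belong to every candidate key.
{E}⁺ = {E}, which is not all of the schema, so we must add further attributes.
{D, E}⁺: DE→ACF adds A, C, F → {A, C, D, E, F}. Minimal: {E}⁺ = {E}; {D}⁺ = {D} — none reach the full schema.
{A, C, E}⁺: C→F adds F; AEF→CD adds D → {A, C, D, E, F}. Minimal: {C, E}⁺ = {C, E, F}; {A, E}⁺ = {A, E}; {A, C}⁺ = {A, C, F} — none reach the full schema.
{A, E, F}⁺: AEF→CD adds C, D → {A, C, D, E, F}. Minimal: {E, F}⁺ = {E, F}; {A, F}⁺ = {A, F}; {A, E}⁺ = {A, E} — none reach the full schema.
Any other superkey contains one of these as a subset, so there are no further candidate keys.

DE; ACE; AEF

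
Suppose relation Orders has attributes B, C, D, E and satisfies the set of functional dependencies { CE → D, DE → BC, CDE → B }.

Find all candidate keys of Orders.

{C, E}, {D, E}

Attribute E never appears on the right-hand side of any dependency, so E must belong to every candidate key.
{E}⁺ = {E}, which is not all of the schema, so we must add further attributes.
{C, E}⁺: CE→D adds D; DE→BC adds B → {B, C, D, E}.
{D, E}⁺: DE→BC adds B, C → {B, C, D, E}.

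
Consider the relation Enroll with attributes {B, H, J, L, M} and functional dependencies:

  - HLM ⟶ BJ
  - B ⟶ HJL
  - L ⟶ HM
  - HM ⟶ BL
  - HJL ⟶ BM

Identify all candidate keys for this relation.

{B}⁺: B→HJL adds H, J, L; L→HM adds M → {B, H, J, L, M}.
{L}⁺: L→HM adds H, M; HM→BL adds B; HLM→BJ adds J → {B, H, J, L, M}.
{H, M}⁺: HM→BL adds B, L; HLM→BJ adds J → {B, H, J, L, M}.

(B), (L), (H, M)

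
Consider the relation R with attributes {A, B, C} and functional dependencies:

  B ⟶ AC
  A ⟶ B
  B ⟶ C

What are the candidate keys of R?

{A}, {B}

{A}⁺: A→B adds B; B→C adds C → {A, B, C}.
{B}⁺: B→AC adds A, C → {A, B, C}.
Any other superkey contains one of these as a subset, so there are no further candidate keys.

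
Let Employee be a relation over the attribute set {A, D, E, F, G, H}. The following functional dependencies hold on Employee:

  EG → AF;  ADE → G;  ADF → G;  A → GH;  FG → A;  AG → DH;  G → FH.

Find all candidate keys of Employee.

(A, E), (E, G)

Attribute E never appears on the right-hand side of any dependency, so E must belong to every candidate key.
{E}⁺ = {E}, which is not all of the schema, so we must add further attributes.
{A, E}⁺: A→GH adds G, H; AG→DH adds D; G→FH adds F → {A, D, E, F, G, H}. Minimal: {E}⁺ = {E}; {A}⁺ = {A, D, F, G, H} — none reach the full schema.
{E, G}⁺: EG→AF adds A, F; A→GH adds H; AG→DH adds D → {A, D, E, F, G, H}. Minimal: {G}⁺ = {A, D, F, G, H}; {E}⁺ = {E} — none reach the full schema.
Any other superkey contains one of these as a subset, so there are no further candidate keys.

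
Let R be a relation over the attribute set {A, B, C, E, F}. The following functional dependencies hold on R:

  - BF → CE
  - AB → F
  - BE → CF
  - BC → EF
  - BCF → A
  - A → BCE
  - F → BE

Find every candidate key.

{A}⁺: A→BCE adds B, C, E; AB→F adds F → {A, B, C, E, F}.
{F}⁺: F→BE adds B, E; BF→CE adds C; BCF→A adds A → {A, B, C, E, F}.
{B, C}⁺: BC→EF adds E, F; BCF→A adds A → {A, B, C, E, F}.
{B, E}⁺: BE→CF adds C, F; BCF→A adds A → {A, B, C, E, F}.

{A}, {F}, {B, C}, {B, E}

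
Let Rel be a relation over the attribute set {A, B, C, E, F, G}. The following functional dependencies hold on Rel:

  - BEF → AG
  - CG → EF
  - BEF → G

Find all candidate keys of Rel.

Attributes B, C never appear on any right-hand side, so every candidate key must contain {B, C}.
{B, C}⁺ = {B, C}, which is not all of the schema, so we must add further attributes.
{B, C, G}⁺: CG→EF adds E, F; BEF→AG adds A → {A, B, C, E, F, G}. Minimal: {C, G}⁺ = {C, E, F, G}; {B, G}⁺ = {B, G}; {B, C}⁺ = {B, C} — none reach the full schema.
{B, C, E, F}⁺: BEF→AG adds A, G → {A, B, C, E, F, G}. Minimal: {C, E, F}⁺ = {C, E, F}; {B, E, F}⁺ = {A, B, E, F, G}; {B, C, F}⁺ = {B, C, F}; … — none reach the full schema.

{B, C, G}, {B, C, E, F}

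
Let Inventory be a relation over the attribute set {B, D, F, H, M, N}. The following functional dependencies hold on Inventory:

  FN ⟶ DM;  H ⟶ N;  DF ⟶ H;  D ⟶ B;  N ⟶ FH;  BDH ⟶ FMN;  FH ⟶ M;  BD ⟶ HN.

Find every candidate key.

{D}⁺: D→B adds B; BD→HN adds H, N; N→FH adds F; BDH→FMN adds M → {B, D, F, H, M, N}.
{H}⁺: H→N adds N; N→FH adds F; FH→M adds M; FN→DM adds D; D→B adds B → {B, D, F, H, M, N}.
{N}⁺: N→FH adds F, H; FH→M adds M; FN→DM adds D; D→B adds B → {B, D, F, H, M, N}.

{D}, {H}, {N}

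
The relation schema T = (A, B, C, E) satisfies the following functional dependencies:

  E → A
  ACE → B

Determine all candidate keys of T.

Attributes C, E never appear on any right-hand side, so every candidate key must contain {C, E}.
{C, E}⁺ = {A, B, C, E}, which is all of the schema, so {C, E} is the only candidate key.

{C, E}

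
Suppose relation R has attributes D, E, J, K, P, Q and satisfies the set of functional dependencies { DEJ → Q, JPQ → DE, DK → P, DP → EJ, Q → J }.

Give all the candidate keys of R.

Attribute K never appears on the right-hand side of any dependency, so K must belong to every candidate key.
{K}⁺ = {K}, which is not all of the schema, so we must add further attributes.
{D, K}⁺: DK→P adds P; DP→EJ adds E, J; DEJ→Q adds Q → {D, E, J, K, P, Q}.
{K, P, Q}⁺: Q→J adds J; JPQ→DE adds D, E → {D, E, J, K, P, Q}.
Any other superkey contains one of these as a subset, so there are no further candidate keys.

(D, K), (K, P, Q)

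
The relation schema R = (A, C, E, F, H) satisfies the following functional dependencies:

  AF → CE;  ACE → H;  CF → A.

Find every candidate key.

Attribute F never appears on the right-hand side of any dependency, so F must belong to every candidate key.
{F}⁺ = {F}, which is not all of the schema, so we must add further attributes.
{A, F}⁺: AF→CE adds C, E; ACE→H adds H → {A, C, E, F, H}. Minimal: {F}⁺ = {F}; {A}⁺ = {A} — none reach the full schema.
{C, F}⁺: CF→A adds A; AF→CE adds E; ACE→H adds H → {A, C, E, F, H}. Minimal: {F}⁺ = {F}; {C}⁺ = {C} — none reach the full schema.

AF, CF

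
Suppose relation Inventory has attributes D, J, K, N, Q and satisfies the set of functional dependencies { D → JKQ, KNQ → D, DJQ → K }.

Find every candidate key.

Attribute N never appears on the right-hand side of any dependency, so N must belong to every candidate key.
{N}⁺ = {N}, which is not all of the schema, so we must add further attributes.
{D, N}⁺: D→JKQ adds J, K, Q → {D, J, K, N, Q}. Minimal: {N}⁺ = {N}; {D}⁺ = {D, J, K, Q} — none reach the full schema.
{K, N, Q}⁺: KNQ→D adds D; D→JKQ adds J → {D, J, K, N, Q}. Minimal: {N, Q}⁺ = {N, Q}; {K, Q}⁺ = {K, Q}; {K, N}⁺ = {K, N} — none reach the full schema.
Any other superkey contains one of these as a subset, so there are no further candidate keys.

{D, N}, {K, N, Q}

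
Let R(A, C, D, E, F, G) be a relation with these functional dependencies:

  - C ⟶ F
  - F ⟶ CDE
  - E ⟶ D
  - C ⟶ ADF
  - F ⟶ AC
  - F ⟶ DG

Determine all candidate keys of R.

{C}⁺: C→F adds F; F→CDE adds D, E; C→ADF adds A; F→DG adds G → {A, C, D, E, F, G}.
{F}⁺: F→CDE adds C, D, E; C→ADF adds A; F→DG adds G → {A, C, D, E, F, G}.
Any other superkey contains one of these as a subset, so there are no further candidate keys.

{C}, {F}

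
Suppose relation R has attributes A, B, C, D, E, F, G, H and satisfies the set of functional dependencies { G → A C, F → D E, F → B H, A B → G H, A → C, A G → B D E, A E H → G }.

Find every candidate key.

Attribute F never appears on the right-hand side of any dependency, so F must belong to every candidate key.
{F}⁺ = {B, D, E, F, H}, which is not all of the schema, so we must add further attributes.
{A, F}⁺: F→DE adds D, E; F→BH adds B, H; AB→GH adds G; A→C adds C → {A, B, C, D, E, F, G, H}. Minimal: {F}⁺ = {B, D, E, F, H}; {A}⁺ = {A, C} — none reach the full schema.
{F, G}⁺: G→AC adds A, C; F→DE adds D, E; F→BH adds B, H → {A, B, C, D, E, F, G, H}. Minimal: {G}⁺ = {A, B, C, D, E, G, H}; {F}⁺ = {B, D, E, F, H} — none reach the full schema.

{A, F}, {F, G}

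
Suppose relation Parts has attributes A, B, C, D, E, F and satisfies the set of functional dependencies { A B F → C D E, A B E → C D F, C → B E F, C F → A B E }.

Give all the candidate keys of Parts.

{C}⁺: C→BEF adds B, E, F; CF→ABE adds A; ABF→CDE adds D → {A, B, C, D, E, F}.
{A, B, E}⁺: ABE→CDF adds C, D, F → {A, B, C, D, E, F}. Minimal: {B, E}⁺ = {B, E}; {A, E}⁺ = {A, E}; {A, B}⁺ = {A, B} — none reach the full schema.
{A, B, F}⁺: ABF→CDE adds C, D, E → {A, B, C, D, E, F}. Minimal: {B, F}⁺ = {B, F}; {A, F}⁺ = {A, F}; {A, B}⁺ = {A, B} — none reach the full schema.

{C}, {A, B, E}, {A, B, F}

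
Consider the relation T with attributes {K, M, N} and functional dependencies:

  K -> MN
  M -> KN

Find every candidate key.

{K}⁺: K→MN adds M, N → {K, M, N}.
{M}⁺: M→KN adds K, N → {K, M, N}.

K; M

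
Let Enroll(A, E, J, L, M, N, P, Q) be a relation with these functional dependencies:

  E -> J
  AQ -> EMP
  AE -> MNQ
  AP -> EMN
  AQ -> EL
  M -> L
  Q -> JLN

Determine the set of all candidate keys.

{A, E}⁺: E→J adds J; AE→MNQ adds M, N, Q; AQ→EL adds L; AQ→EMP adds P → {A, E, J, L, M, N, P, Q}.
{A, P}⁺: AP→EMN adds E, M, N; M→L adds L; E→J adds J; AE→MNQ adds Q → {A, E, J, L, M, N, P, Q}.
{A, Q}⁺: AQ→EMP adds E, M, P; AE→MNQ adds N; AQ→EL adds L; Q→JLN adds J → {A, E, J, L, M, N, P, Q}.
Any other superkey contains one of these as a subset, so there are no further candidate keys.

AE; AP; AQ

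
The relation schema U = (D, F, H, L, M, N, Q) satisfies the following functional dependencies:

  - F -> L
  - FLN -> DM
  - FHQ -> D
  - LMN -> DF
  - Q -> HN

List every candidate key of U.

{F, Q}; {L, M, Q}

Attribute Q never appears on the right-hand side of any dependency, so Q must belong to every candidate key.
{Q}⁺ = {H, N, Q}, which is not all of the schema, so we must add further attributes.
{F, Q}⁺: F→L adds L; Q→HN adds H, N; FLN→DM adds D, M → {D, F, H, L, M, N, Q}.
{L, M, Q}⁺: Q→HN adds H, N; LMN→DF adds D, F → {D, F, H, L, M, N, Q}.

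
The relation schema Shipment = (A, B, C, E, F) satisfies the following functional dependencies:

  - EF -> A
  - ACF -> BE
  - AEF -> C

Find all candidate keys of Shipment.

Attribute F never appears on the right-hand side of any dependency, so F must belong to every candidate key.
{F}⁺ = {F}, which is not all of the schema, so we must add further attributes.
{E, F}⁺: EF→A adds A; AEF→C adds C; ACF→BE adds B → {A, B, C, E, F}. Minimal: {F}⁺ = {F}; {E}⁺ = {E} — none reach the full schema.
{A, C, F}⁺: ACF→BE adds B, E → {A, B, C, E, F}. Minimal: {C, F}⁺ = {C, F}; {A, F}⁺ = {A, F}; {A, C}⁺ = {A, C} — none reach the full schema.

(E, F), (A, C, F)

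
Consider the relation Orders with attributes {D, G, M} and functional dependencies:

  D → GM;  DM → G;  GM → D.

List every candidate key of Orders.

{D}⁺: D→GM adds G, M → {D, G, M}.
{G, M}⁺: GM→D adds D → {D, G, M}.
Any other superkey contains one of these as a subset, so there are no further candidate keys.

(D), (G, M)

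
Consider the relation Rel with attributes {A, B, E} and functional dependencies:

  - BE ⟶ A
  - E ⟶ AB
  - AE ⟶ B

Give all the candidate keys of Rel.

E

{E}⁺: E→AB adds A, B → {A, B, E}.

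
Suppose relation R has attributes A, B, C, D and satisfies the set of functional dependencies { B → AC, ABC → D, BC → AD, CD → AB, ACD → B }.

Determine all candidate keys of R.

{B}; {C, D}

{B}⁺: B→AC adds A, C; ABC→D adds D → {A, B, C, D}.
{C, D}⁺: CD→AB adds A, B → {A, B, C, D}.
Any other superkey contains one of these as a subset, so there are no further candidate keys.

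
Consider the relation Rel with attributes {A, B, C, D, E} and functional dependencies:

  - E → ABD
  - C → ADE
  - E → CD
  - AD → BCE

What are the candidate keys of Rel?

{C}⁺: C→ADE adds A, D, E; AD→BCE adds B → {A, B, C, D, E}.
{E}⁺: E→ABD adds A, B, D; E→CD adds C → {A, B, C, D, E}.
{A, D}⁺: AD→BCE adds B, C, E → {A, B, C, D, E}. Minimal: {D}⁺ = {D}; {A}⁺ = {A} — none reach the full schema.

{C}, {E}, {A, D}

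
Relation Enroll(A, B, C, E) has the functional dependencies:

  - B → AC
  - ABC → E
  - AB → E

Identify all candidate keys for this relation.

B

Attribute B never appears on the right-hand side of any dependency, so B must belong to every candidate key.
{B}⁺ = {A, B, C, E}, which is all of the schema, so {B} is the only candidate key.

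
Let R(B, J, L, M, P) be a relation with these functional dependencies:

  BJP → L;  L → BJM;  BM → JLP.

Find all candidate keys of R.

{L}, {B, M}, {B, J, P}

{L}⁺: L→BJM adds B, J, M; BM→JLP adds P → {B, J, L, M, P}.
{B, M}⁺: BM→JLP adds J, L, P → {B, J, L, M, P}. Minimal: {M}⁺ = {M}; {B}⁺ = {B} — none reach the full schema.
{B, J, P}⁺: BJP→L adds L; L→BJM adds M → {B, J, L, M, P}. Minimal: {J, P}⁺ = {J, P}; {B, P}⁺ = {B, P}; {B, J}⁺ = {B, J} — none reach the full schema.
Any other superkey contains one of these as a subset, so there are no further candidate keys.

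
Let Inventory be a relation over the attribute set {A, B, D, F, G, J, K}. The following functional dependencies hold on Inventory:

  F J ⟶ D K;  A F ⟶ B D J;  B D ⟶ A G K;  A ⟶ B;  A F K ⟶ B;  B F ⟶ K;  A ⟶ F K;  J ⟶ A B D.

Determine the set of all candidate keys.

A, J, BD

{A}⁺: A→B adds B; A→FK adds F, K; AF→BDJ adds D, J; BD→AGK adds G → {A, B, D, F, G, J, K}.
{J}⁺: J→ABD adds A, B, D; BD→AGK adds G, K; A→FK adds F → {A, B, D, F, G, J, K}.
{B, D}⁺: BD→AGK adds A, G, K; A→FK adds F; AF→BDJ adds J → {A, B, D, F, G, J, K}. Minimal: {D}⁺ = {D}; {B}⁺ = {B} — none reach the full schema.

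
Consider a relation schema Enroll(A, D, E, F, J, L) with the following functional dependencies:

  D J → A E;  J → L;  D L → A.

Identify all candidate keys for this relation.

DFJ

Attributes D, F, J never appear on any right-hand side, so every candidate key must contain {D, F, J}.
{D, F, J}⁺ = {A, D, E, F, J, L}, which is all of the schema, so {D, F, J} is the only candidate key.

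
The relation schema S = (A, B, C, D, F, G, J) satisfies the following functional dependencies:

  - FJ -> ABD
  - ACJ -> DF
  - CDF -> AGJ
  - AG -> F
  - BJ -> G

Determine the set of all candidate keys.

ACJ, CDF, CFJ, ACDG

Attribute C never appears on the right-hand side of any dependency, so C must belong to every candidate key.
{C}⁺ = {C}, which is not all of the schema, so we must add further attributes.
{A, C, J}⁺: ACJ→DF adds D, F; CDF→AGJ adds G; FJ→ABD adds B → {A, B, C, D, F, G, J}. Minimal: {C, J}⁺ = {C, J}; {A, J}⁺ = {A, J}; {A, C}⁺ = {A, C} — none reach the full schema.
{C, D, F}⁺: CDF→AGJ adds A, G, J; FJ→ABD adds B → {A, B, C, D, F, G, J}. Minimal: {D, F}⁺ = {D, F}; {C, F}⁺ = {C, F}; {C, D}⁺ = {C, D} — none reach the full schema.
{C, F, J}⁺: FJ→ABD adds A, B, D; CDF→AGJ adds G → {A, B, C, D, F, G, J}. Minimal: {F, J}⁺ = {A, B, D, F, G, J}; {C, J}⁺ = {C, J}; {C, F}⁺ = {C, F} — none reach the full schema.
{A, C, D, G}⁺: AG→F adds F; CDF→AGJ adds J; FJ→ABD adds B → {A, B, C, D, F, G, J}. Minimal: {C, D, G}⁺ = {C, D, G}; {A, D, G}⁺ = {A, D, F, G}; {A, C, G}⁺ = {A, C, F, G}; … — none reach the full schema.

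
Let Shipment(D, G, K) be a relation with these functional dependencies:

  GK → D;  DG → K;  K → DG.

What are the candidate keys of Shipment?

{K}⁺: K→DG adds D, G → {D, G, K}.
{D, G}⁺: DG→K adds K → {D, G, K}. Minimal: {G}⁺ = {G}; {D}⁺ = {D} — none reach the full schema.

{K}, {D, G}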